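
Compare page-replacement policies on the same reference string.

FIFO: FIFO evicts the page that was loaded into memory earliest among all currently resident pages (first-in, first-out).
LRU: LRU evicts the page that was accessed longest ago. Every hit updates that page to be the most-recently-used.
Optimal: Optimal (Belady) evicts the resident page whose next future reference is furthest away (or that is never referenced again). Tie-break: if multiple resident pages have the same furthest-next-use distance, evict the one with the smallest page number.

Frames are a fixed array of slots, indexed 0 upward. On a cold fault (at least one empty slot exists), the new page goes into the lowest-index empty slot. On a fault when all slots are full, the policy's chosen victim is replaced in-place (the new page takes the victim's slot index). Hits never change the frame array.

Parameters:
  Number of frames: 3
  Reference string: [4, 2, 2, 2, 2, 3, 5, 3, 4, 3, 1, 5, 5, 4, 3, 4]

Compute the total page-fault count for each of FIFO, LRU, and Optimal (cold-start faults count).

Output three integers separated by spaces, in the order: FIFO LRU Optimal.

Answer: 7 9 6

Derivation:
--- FIFO ---
  step 0: ref 4 -> FAULT, frames=[4,-,-] (faults so far: 1)
  step 1: ref 2 -> FAULT, frames=[4,2,-] (faults so far: 2)
  step 2: ref 2 -> HIT, frames=[4,2,-] (faults so far: 2)
  step 3: ref 2 -> HIT, frames=[4,2,-] (faults so far: 2)
  step 4: ref 2 -> HIT, frames=[4,2,-] (faults so far: 2)
  step 5: ref 3 -> FAULT, frames=[4,2,3] (faults so far: 3)
  step 6: ref 5 -> FAULT, evict 4, frames=[5,2,3] (faults so far: 4)
  step 7: ref 3 -> HIT, frames=[5,2,3] (faults so far: 4)
  step 8: ref 4 -> FAULT, evict 2, frames=[5,4,3] (faults so far: 5)
  step 9: ref 3 -> HIT, frames=[5,4,3] (faults so far: 5)
  step 10: ref 1 -> FAULT, evict 3, frames=[5,4,1] (faults so far: 6)
  step 11: ref 5 -> HIT, frames=[5,4,1] (faults so far: 6)
  step 12: ref 5 -> HIT, frames=[5,4,1] (faults so far: 6)
  step 13: ref 4 -> HIT, frames=[5,4,1] (faults so far: 6)
  step 14: ref 3 -> FAULT, evict 5, frames=[3,4,1] (faults so far: 7)
  step 15: ref 4 -> HIT, frames=[3,4,1] (faults so far: 7)
  FIFO total faults: 7
--- LRU ---
  step 0: ref 4 -> FAULT, frames=[4,-,-] (faults so far: 1)
  step 1: ref 2 -> FAULT, frames=[4,2,-] (faults so far: 2)
  step 2: ref 2 -> HIT, frames=[4,2,-] (faults so far: 2)
  step 3: ref 2 -> HIT, frames=[4,2,-] (faults so far: 2)
  step 4: ref 2 -> HIT, frames=[4,2,-] (faults so far: 2)
  step 5: ref 3 -> FAULT, frames=[4,2,3] (faults so far: 3)
  step 6: ref 5 -> FAULT, evict 4, frames=[5,2,3] (faults so far: 4)
  step 7: ref 3 -> HIT, frames=[5,2,3] (faults so far: 4)
  step 8: ref 4 -> FAULT, evict 2, frames=[5,4,3] (faults so far: 5)
  step 9: ref 3 -> HIT, frames=[5,4,3] (faults so far: 5)
  step 10: ref 1 -> FAULT, evict 5, frames=[1,4,3] (faults so far: 6)
  step 11: ref 5 -> FAULT, evict 4, frames=[1,5,3] (faults so far: 7)
  step 12: ref 5 -> HIT, frames=[1,5,3] (faults so far: 7)
  step 13: ref 4 -> FAULT, evict 3, frames=[1,5,4] (faults so far: 8)
  step 14: ref 3 -> FAULT, evict 1, frames=[3,5,4] (faults so far: 9)
  step 15: ref 4 -> HIT, frames=[3,5,4] (faults so far: 9)
  LRU total faults: 9
--- Optimal ---
  step 0: ref 4 -> FAULT, frames=[4,-,-] (faults so far: 1)
  step 1: ref 2 -> FAULT, frames=[4,2,-] (faults so far: 2)
  step 2: ref 2 -> HIT, frames=[4,2,-] (faults so far: 2)
  step 3: ref 2 -> HIT, frames=[4,2,-] (faults so far: 2)
  step 4: ref 2 -> HIT, frames=[4,2,-] (faults so far: 2)
  step 5: ref 3 -> FAULT, frames=[4,2,3] (faults so far: 3)
  step 6: ref 5 -> FAULT, evict 2, frames=[4,5,3] (faults so far: 4)
  step 7: ref 3 -> HIT, frames=[4,5,3] (faults so far: 4)
  step 8: ref 4 -> HIT, frames=[4,5,3] (faults so far: 4)
  step 9: ref 3 -> HIT, frames=[4,5,3] (faults so far: 4)
  step 10: ref 1 -> FAULT, evict 3, frames=[4,5,1] (faults so far: 5)
  step 11: ref 5 -> HIT, frames=[4,5,1] (faults so far: 5)
  step 12: ref 5 -> HIT, frames=[4,5,1] (faults so far: 5)
  step 13: ref 4 -> HIT, frames=[4,5,1] (faults so far: 5)
  step 14: ref 3 -> FAULT, evict 1, frames=[4,5,3] (faults so far: 6)
  step 15: ref 4 -> HIT, frames=[4,5,3] (faults so far: 6)
  Optimal total faults: 6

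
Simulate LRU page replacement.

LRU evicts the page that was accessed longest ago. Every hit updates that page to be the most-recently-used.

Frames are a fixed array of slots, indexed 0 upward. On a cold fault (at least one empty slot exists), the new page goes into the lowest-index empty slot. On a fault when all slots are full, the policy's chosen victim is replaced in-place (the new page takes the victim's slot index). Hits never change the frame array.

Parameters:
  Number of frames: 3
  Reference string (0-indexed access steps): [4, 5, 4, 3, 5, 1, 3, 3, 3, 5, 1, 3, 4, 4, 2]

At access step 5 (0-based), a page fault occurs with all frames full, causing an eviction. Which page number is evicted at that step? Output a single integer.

Answer: 4

Derivation:
Step 0: ref 4 -> FAULT, frames=[4,-,-]
Step 1: ref 5 -> FAULT, frames=[4,5,-]
Step 2: ref 4 -> HIT, frames=[4,5,-]
Step 3: ref 3 -> FAULT, frames=[4,5,3]
Step 4: ref 5 -> HIT, frames=[4,5,3]
Step 5: ref 1 -> FAULT, evict 4, frames=[1,5,3]
At step 5: evicted page 4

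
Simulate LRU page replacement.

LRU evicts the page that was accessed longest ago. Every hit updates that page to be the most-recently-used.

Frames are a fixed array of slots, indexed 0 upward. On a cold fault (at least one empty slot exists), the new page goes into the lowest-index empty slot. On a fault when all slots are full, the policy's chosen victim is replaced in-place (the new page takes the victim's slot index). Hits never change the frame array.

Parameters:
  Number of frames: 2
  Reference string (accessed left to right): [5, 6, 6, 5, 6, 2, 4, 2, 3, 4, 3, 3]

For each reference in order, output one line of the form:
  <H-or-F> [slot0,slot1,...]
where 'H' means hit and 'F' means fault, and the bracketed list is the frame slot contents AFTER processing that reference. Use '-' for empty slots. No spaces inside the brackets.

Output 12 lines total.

F [5,-]
F [5,6]
H [5,6]
H [5,6]
H [5,6]
F [2,6]
F [2,4]
H [2,4]
F [2,3]
F [4,3]
H [4,3]
H [4,3]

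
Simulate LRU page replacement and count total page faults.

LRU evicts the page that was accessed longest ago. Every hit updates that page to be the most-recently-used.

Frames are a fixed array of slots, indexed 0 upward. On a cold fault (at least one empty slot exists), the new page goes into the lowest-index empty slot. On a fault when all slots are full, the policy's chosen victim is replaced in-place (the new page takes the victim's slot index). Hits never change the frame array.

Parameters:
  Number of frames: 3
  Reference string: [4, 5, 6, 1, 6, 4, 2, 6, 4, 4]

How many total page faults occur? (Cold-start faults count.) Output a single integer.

Answer: 6

Derivation:
Step 0: ref 4 → FAULT, frames=[4,-,-]
Step 1: ref 5 → FAULT, frames=[4,5,-]
Step 2: ref 6 → FAULT, frames=[4,5,6]
Step 3: ref 1 → FAULT (evict 4), frames=[1,5,6]
Step 4: ref 6 → HIT, frames=[1,5,6]
Step 5: ref 4 → FAULT (evict 5), frames=[1,4,6]
Step 6: ref 2 → FAULT (evict 1), frames=[2,4,6]
Step 7: ref 6 → HIT, frames=[2,4,6]
Step 8: ref 4 → HIT, frames=[2,4,6]
Step 9: ref 4 → HIT, frames=[2,4,6]
Total faults: 6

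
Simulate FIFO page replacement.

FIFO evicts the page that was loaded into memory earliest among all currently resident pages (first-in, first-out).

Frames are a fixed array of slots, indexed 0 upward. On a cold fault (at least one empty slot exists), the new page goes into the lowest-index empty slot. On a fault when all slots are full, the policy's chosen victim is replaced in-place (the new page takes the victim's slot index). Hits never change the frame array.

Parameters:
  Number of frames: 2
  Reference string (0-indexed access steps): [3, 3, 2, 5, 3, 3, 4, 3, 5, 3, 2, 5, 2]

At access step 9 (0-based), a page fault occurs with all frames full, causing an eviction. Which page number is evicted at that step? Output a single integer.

Answer: 4

Derivation:
Step 0: ref 3 -> FAULT, frames=[3,-]
Step 1: ref 3 -> HIT, frames=[3,-]
Step 2: ref 2 -> FAULT, frames=[3,2]
Step 3: ref 5 -> FAULT, evict 3, frames=[5,2]
Step 4: ref 3 -> FAULT, evict 2, frames=[5,3]
Step 5: ref 3 -> HIT, frames=[5,3]
Step 6: ref 4 -> FAULT, evict 5, frames=[4,3]
Step 7: ref 3 -> HIT, frames=[4,3]
Step 8: ref 5 -> FAULT, evict 3, frames=[4,5]
Step 9: ref 3 -> FAULT, evict 4, frames=[3,5]
At step 9: evicted page 4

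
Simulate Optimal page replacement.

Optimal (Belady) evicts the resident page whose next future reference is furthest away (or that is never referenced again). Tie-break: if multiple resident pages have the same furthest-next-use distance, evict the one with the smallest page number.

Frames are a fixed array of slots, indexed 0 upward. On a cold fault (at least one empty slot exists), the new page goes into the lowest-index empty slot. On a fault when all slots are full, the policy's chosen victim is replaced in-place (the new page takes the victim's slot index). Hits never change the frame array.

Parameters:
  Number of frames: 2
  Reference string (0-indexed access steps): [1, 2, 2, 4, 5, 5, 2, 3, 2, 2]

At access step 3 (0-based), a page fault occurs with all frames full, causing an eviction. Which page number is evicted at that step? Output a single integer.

Answer: 1

Derivation:
Step 0: ref 1 -> FAULT, frames=[1,-]
Step 1: ref 2 -> FAULT, frames=[1,2]
Step 2: ref 2 -> HIT, frames=[1,2]
Step 3: ref 4 -> FAULT, evict 1, frames=[4,2]
At step 3: evicted page 1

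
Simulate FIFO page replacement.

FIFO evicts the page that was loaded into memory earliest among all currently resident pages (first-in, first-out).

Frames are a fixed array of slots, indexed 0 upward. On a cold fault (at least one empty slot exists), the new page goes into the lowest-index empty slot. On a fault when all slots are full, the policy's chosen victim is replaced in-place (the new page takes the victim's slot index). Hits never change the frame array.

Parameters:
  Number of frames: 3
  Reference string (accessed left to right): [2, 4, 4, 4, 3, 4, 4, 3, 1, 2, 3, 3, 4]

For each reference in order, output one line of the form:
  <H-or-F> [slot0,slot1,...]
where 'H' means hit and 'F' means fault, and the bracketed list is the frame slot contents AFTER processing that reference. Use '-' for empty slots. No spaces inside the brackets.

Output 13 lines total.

F [2,-,-]
F [2,4,-]
H [2,4,-]
H [2,4,-]
F [2,4,3]
H [2,4,3]
H [2,4,3]
H [2,4,3]
F [1,4,3]
F [1,2,3]
H [1,2,3]
H [1,2,3]
F [1,2,4]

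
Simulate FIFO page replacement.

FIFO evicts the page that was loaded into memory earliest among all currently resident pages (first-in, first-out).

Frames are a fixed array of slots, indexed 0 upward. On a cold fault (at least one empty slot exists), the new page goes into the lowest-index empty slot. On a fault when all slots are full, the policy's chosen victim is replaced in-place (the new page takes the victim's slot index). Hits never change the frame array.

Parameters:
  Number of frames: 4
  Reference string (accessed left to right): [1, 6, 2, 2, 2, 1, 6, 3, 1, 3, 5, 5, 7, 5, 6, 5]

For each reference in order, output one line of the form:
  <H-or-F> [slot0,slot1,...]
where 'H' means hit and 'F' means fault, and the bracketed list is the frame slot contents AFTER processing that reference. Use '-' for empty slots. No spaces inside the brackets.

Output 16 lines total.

F [1,-,-,-]
F [1,6,-,-]
F [1,6,2,-]
H [1,6,2,-]
H [1,6,2,-]
H [1,6,2,-]
H [1,6,2,-]
F [1,6,2,3]
H [1,6,2,3]
H [1,6,2,3]
F [5,6,2,3]
H [5,6,2,3]
F [5,7,2,3]
H [5,7,2,3]
F [5,7,6,3]
H [5,7,6,3]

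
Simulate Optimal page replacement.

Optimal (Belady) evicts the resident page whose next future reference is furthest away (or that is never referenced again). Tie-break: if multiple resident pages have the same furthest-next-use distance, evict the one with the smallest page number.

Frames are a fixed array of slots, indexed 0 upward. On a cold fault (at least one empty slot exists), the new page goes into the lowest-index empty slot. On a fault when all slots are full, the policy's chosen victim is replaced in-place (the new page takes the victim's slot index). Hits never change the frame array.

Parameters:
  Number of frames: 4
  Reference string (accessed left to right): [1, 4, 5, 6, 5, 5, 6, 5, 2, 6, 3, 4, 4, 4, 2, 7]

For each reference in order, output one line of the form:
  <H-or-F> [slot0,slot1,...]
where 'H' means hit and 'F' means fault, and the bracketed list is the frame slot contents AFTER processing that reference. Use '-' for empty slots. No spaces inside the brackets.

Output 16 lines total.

F [1,-,-,-]
F [1,4,-,-]
F [1,4,5,-]
F [1,4,5,6]
H [1,4,5,6]
H [1,4,5,6]
H [1,4,5,6]
H [1,4,5,6]
F [2,4,5,6]
H [2,4,5,6]
F [2,4,3,6]
H [2,4,3,6]
H [2,4,3,6]
H [2,4,3,6]
H [2,4,3,6]
F [7,4,3,6]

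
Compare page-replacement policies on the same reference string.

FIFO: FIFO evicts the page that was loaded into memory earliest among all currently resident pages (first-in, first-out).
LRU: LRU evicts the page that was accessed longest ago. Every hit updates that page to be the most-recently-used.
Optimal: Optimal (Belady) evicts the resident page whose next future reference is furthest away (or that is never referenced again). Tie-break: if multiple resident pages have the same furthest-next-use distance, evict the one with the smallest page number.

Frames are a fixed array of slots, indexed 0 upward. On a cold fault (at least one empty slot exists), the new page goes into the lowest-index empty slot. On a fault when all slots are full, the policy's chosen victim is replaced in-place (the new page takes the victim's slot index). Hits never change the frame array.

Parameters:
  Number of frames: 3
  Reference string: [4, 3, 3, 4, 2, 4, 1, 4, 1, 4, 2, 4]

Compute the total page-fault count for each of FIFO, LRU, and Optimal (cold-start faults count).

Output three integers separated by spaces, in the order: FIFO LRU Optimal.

Answer: 5 4 4

Derivation:
--- FIFO ---
  step 0: ref 4 -> FAULT, frames=[4,-,-] (faults so far: 1)
  step 1: ref 3 -> FAULT, frames=[4,3,-] (faults so far: 2)
  step 2: ref 3 -> HIT, frames=[4,3,-] (faults so far: 2)
  step 3: ref 4 -> HIT, frames=[4,3,-] (faults so far: 2)
  step 4: ref 2 -> FAULT, frames=[4,3,2] (faults so far: 3)
  step 5: ref 4 -> HIT, frames=[4,3,2] (faults so far: 3)
  step 6: ref 1 -> FAULT, evict 4, frames=[1,3,2] (faults so far: 4)
  step 7: ref 4 -> FAULT, evict 3, frames=[1,4,2] (faults so far: 5)
  step 8: ref 1 -> HIT, frames=[1,4,2] (faults so far: 5)
  step 9: ref 4 -> HIT, frames=[1,4,2] (faults so far: 5)
  step 10: ref 2 -> HIT, frames=[1,4,2] (faults so far: 5)
  step 11: ref 4 -> HIT, frames=[1,4,2] (faults so far: 5)
  FIFO total faults: 5
--- LRU ---
  step 0: ref 4 -> FAULT, frames=[4,-,-] (faults so far: 1)
  step 1: ref 3 -> FAULT, frames=[4,3,-] (faults so far: 2)
  step 2: ref 3 -> HIT, frames=[4,3,-] (faults so far: 2)
  step 3: ref 4 -> HIT, frames=[4,3,-] (faults so far: 2)
  step 4: ref 2 -> FAULT, frames=[4,3,2] (faults so far: 3)
  step 5: ref 4 -> HIT, frames=[4,3,2] (faults so far: 3)
  step 6: ref 1 -> FAULT, evict 3, frames=[4,1,2] (faults so far: 4)
  step 7: ref 4 -> HIT, frames=[4,1,2] (faults so far: 4)
  step 8: ref 1 -> HIT, frames=[4,1,2] (faults so far: 4)
  step 9: ref 4 -> HIT, frames=[4,1,2] (faults so far: 4)
  step 10: ref 2 -> HIT, frames=[4,1,2] (faults so far: 4)
  step 11: ref 4 -> HIT, frames=[4,1,2] (faults so far: 4)
  LRU total faults: 4
--- Optimal ---
  step 0: ref 4 -> FAULT, frames=[4,-,-] (faults so far: 1)
  step 1: ref 3 -> FAULT, frames=[4,3,-] (faults so far: 2)
  step 2: ref 3 -> HIT, frames=[4,3,-] (faults so far: 2)
  step 3: ref 4 -> HIT, frames=[4,3,-] (faults so far: 2)
  step 4: ref 2 -> FAULT, frames=[4,3,2] (faults so far: 3)
  step 5: ref 4 -> HIT, frames=[4,3,2] (faults so far: 3)
  step 6: ref 1 -> FAULT, evict 3, frames=[4,1,2] (faults so far: 4)
  step 7: ref 4 -> HIT, frames=[4,1,2] (faults so far: 4)
  step 8: ref 1 -> HIT, frames=[4,1,2] (faults so far: 4)
  step 9: ref 4 -> HIT, frames=[4,1,2] (faults so far: 4)
  step 10: ref 2 -> HIT, frames=[4,1,2] (faults so far: 4)
  step 11: ref 4 -> HIT, frames=[4,1,2] (faults so far: 4)
  Optimal total faults: 4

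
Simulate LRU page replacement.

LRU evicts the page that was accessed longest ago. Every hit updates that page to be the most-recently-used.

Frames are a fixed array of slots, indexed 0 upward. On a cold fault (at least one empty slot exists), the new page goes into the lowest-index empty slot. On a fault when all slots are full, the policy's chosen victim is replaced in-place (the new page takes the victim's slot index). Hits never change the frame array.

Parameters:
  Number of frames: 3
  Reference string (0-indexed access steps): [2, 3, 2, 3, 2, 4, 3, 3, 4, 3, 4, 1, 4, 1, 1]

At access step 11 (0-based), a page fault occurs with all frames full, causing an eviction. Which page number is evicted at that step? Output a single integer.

Step 0: ref 2 -> FAULT, frames=[2,-,-]
Step 1: ref 3 -> FAULT, frames=[2,3,-]
Step 2: ref 2 -> HIT, frames=[2,3,-]
Step 3: ref 3 -> HIT, frames=[2,3,-]
Step 4: ref 2 -> HIT, frames=[2,3,-]
Step 5: ref 4 -> FAULT, frames=[2,3,4]
Step 6: ref 3 -> HIT, frames=[2,3,4]
Step 7: ref 3 -> HIT, frames=[2,3,4]
Step 8: ref 4 -> HIT, frames=[2,3,4]
Step 9: ref 3 -> HIT, frames=[2,3,4]
Step 10: ref 4 -> HIT, frames=[2,3,4]
Step 11: ref 1 -> FAULT, evict 2, frames=[1,3,4]
At step 11: evicted page 2

Answer: 2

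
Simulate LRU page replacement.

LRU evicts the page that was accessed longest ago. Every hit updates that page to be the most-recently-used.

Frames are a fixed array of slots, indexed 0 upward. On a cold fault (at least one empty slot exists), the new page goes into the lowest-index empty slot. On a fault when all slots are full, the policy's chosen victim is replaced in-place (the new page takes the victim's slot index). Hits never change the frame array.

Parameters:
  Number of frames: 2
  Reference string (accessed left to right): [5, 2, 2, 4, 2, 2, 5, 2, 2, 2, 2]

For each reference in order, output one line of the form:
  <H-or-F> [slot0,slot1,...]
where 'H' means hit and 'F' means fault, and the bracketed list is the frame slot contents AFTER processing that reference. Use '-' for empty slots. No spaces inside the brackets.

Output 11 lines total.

F [5,-]
F [5,2]
H [5,2]
F [4,2]
H [4,2]
H [4,2]
F [5,2]
H [5,2]
H [5,2]
H [5,2]
H [5,2]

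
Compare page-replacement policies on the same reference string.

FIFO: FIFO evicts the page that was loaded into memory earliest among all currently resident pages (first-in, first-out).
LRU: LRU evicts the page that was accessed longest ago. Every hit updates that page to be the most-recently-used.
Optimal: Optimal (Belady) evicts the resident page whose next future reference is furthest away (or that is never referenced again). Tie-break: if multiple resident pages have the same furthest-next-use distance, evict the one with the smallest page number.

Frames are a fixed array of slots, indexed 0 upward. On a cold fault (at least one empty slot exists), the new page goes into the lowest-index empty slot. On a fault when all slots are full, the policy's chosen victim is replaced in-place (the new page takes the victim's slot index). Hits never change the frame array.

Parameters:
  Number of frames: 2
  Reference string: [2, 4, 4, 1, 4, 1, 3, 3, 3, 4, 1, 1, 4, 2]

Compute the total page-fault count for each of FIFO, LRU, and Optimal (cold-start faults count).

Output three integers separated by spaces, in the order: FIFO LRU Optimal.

Answer: 7 7 6

Derivation:
--- FIFO ---
  step 0: ref 2 -> FAULT, frames=[2,-] (faults so far: 1)
  step 1: ref 4 -> FAULT, frames=[2,4] (faults so far: 2)
  step 2: ref 4 -> HIT, frames=[2,4] (faults so far: 2)
  step 3: ref 1 -> FAULT, evict 2, frames=[1,4] (faults so far: 3)
  step 4: ref 4 -> HIT, frames=[1,4] (faults so far: 3)
  step 5: ref 1 -> HIT, frames=[1,4] (faults so far: 3)
  step 6: ref 3 -> FAULT, evict 4, frames=[1,3] (faults so far: 4)
  step 7: ref 3 -> HIT, frames=[1,3] (faults so far: 4)
  step 8: ref 3 -> HIT, frames=[1,3] (faults so far: 4)
  step 9: ref 4 -> FAULT, evict 1, frames=[4,3] (faults so far: 5)
  step 10: ref 1 -> FAULT, evict 3, frames=[4,1] (faults so far: 6)
  step 11: ref 1 -> HIT, frames=[4,1] (faults so far: 6)
  step 12: ref 4 -> HIT, frames=[4,1] (faults so far: 6)
  step 13: ref 2 -> FAULT, evict 4, frames=[2,1] (faults so far: 7)
  FIFO total faults: 7
--- LRU ---
  step 0: ref 2 -> FAULT, frames=[2,-] (faults so far: 1)
  step 1: ref 4 -> FAULT, frames=[2,4] (faults so far: 2)
  step 2: ref 4 -> HIT, frames=[2,4] (faults so far: 2)
  step 3: ref 1 -> FAULT, evict 2, frames=[1,4] (faults so far: 3)
  step 4: ref 4 -> HIT, frames=[1,4] (faults so far: 3)
  step 5: ref 1 -> HIT, frames=[1,4] (faults so far: 3)
  step 6: ref 3 -> FAULT, evict 4, frames=[1,3] (faults so far: 4)
  step 7: ref 3 -> HIT, frames=[1,3] (faults so far: 4)
  step 8: ref 3 -> HIT, frames=[1,3] (faults so far: 4)
  step 9: ref 4 -> FAULT, evict 1, frames=[4,3] (faults so far: 5)
  step 10: ref 1 -> FAULT, evict 3, frames=[4,1] (faults so far: 6)
  step 11: ref 1 -> HIT, frames=[4,1] (faults so far: 6)
  step 12: ref 4 -> HIT, frames=[4,1] (faults so far: 6)
  step 13: ref 2 -> FAULT, evict 1, frames=[4,2] (faults so far: 7)
  LRU total faults: 7
--- Optimal ---
  step 0: ref 2 -> FAULT, frames=[2,-] (faults so far: 1)
  step 1: ref 4 -> FAULT, frames=[2,4] (faults so far: 2)
  step 2: ref 4 -> HIT, frames=[2,4] (faults so far: 2)
  step 3: ref 1 -> FAULT, evict 2, frames=[1,4] (faults so far: 3)
  step 4: ref 4 -> HIT, frames=[1,4] (faults so far: 3)
  step 5: ref 1 -> HIT, frames=[1,4] (faults so far: 3)
  step 6: ref 3 -> FAULT, evict 1, frames=[3,4] (faults so far: 4)
  step 7: ref 3 -> HIT, frames=[3,4] (faults so far: 4)
  step 8: ref 3 -> HIT, frames=[3,4] (faults so far: 4)
  step 9: ref 4 -> HIT, frames=[3,4] (faults so far: 4)
  step 10: ref 1 -> FAULT, evict 3, frames=[1,4] (faults so far: 5)
  step 11: ref 1 -> HIT, frames=[1,4] (faults so far: 5)
  step 12: ref 4 -> HIT, frames=[1,4] (faults so far: 5)
  step 13: ref 2 -> FAULT, evict 1, frames=[2,4] (faults so far: 6)
  Optimal total faults: 6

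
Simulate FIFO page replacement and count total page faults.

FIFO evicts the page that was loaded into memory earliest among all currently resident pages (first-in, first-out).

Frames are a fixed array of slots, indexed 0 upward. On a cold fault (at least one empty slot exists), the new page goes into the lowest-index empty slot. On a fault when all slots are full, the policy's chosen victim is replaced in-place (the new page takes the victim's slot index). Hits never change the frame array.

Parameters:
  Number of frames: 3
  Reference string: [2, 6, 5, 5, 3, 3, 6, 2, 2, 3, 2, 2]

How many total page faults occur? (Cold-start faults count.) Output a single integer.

Step 0: ref 2 → FAULT, frames=[2,-,-]
Step 1: ref 6 → FAULT, frames=[2,6,-]
Step 2: ref 5 → FAULT, frames=[2,6,5]
Step 3: ref 5 → HIT, frames=[2,6,5]
Step 4: ref 3 → FAULT (evict 2), frames=[3,6,5]
Step 5: ref 3 → HIT, frames=[3,6,5]
Step 6: ref 6 → HIT, frames=[3,6,5]
Step 7: ref 2 → FAULT (evict 6), frames=[3,2,5]
Step 8: ref 2 → HIT, frames=[3,2,5]
Step 9: ref 3 → HIT, frames=[3,2,5]
Step 10: ref 2 → HIT, frames=[3,2,5]
Step 11: ref 2 → HIT, frames=[3,2,5]
Total faults: 5

Answer: 5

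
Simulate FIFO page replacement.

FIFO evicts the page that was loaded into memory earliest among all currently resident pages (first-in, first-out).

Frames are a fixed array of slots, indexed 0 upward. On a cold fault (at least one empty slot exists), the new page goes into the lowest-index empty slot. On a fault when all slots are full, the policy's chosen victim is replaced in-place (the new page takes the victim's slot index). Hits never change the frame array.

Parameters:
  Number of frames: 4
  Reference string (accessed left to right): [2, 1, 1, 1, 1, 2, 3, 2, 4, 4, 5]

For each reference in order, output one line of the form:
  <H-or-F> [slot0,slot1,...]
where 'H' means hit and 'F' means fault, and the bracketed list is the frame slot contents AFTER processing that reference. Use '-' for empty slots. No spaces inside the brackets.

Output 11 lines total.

F [2,-,-,-]
F [2,1,-,-]
H [2,1,-,-]
H [2,1,-,-]
H [2,1,-,-]
H [2,1,-,-]
F [2,1,3,-]
H [2,1,3,-]
F [2,1,3,4]
H [2,1,3,4]
F [5,1,3,4]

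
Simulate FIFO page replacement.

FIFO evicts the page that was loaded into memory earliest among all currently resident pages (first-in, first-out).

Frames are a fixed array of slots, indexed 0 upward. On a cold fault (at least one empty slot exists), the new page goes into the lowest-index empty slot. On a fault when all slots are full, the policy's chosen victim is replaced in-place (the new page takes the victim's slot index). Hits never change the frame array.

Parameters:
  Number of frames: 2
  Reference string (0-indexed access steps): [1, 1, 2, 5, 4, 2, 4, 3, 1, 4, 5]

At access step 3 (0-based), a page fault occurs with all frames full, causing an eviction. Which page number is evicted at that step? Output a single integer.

Answer: 1

Derivation:
Step 0: ref 1 -> FAULT, frames=[1,-]
Step 1: ref 1 -> HIT, frames=[1,-]
Step 2: ref 2 -> FAULT, frames=[1,2]
Step 3: ref 5 -> FAULT, evict 1, frames=[5,2]
At step 3: evicted page 1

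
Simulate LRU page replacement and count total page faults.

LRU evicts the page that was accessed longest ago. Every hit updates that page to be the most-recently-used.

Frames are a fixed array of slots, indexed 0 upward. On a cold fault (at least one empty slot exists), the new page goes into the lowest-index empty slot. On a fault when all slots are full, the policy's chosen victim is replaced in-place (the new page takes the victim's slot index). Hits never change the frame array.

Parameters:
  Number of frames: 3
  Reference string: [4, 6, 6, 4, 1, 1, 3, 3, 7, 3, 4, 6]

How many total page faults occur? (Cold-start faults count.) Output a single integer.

Step 0: ref 4 → FAULT, frames=[4,-,-]
Step 1: ref 6 → FAULT, frames=[4,6,-]
Step 2: ref 6 → HIT, frames=[4,6,-]
Step 3: ref 4 → HIT, frames=[4,6,-]
Step 4: ref 1 → FAULT, frames=[4,6,1]
Step 5: ref 1 → HIT, frames=[4,6,1]
Step 6: ref 3 → FAULT (evict 6), frames=[4,3,1]
Step 7: ref 3 → HIT, frames=[4,3,1]
Step 8: ref 7 → FAULT (evict 4), frames=[7,3,1]
Step 9: ref 3 → HIT, frames=[7,3,1]
Step 10: ref 4 → FAULT (evict 1), frames=[7,3,4]
Step 11: ref 6 → FAULT (evict 7), frames=[6,3,4]
Total faults: 7

Answer: 7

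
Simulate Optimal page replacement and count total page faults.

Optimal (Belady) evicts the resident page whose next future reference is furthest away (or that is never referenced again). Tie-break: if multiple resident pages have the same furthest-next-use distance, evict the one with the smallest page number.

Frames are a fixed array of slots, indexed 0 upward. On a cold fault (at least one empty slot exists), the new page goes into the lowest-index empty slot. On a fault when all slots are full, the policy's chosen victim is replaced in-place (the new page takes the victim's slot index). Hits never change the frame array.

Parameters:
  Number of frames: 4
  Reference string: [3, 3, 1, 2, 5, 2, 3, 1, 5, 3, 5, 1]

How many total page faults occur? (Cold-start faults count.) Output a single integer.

Step 0: ref 3 → FAULT, frames=[3,-,-,-]
Step 1: ref 3 → HIT, frames=[3,-,-,-]
Step 2: ref 1 → FAULT, frames=[3,1,-,-]
Step 3: ref 2 → FAULT, frames=[3,1,2,-]
Step 4: ref 5 → FAULT, frames=[3,1,2,5]
Step 5: ref 2 → HIT, frames=[3,1,2,5]
Step 6: ref 3 → HIT, frames=[3,1,2,5]
Step 7: ref 1 → HIT, frames=[3,1,2,5]
Step 8: ref 5 → HIT, frames=[3,1,2,5]
Step 9: ref 3 → HIT, frames=[3,1,2,5]
Step 10: ref 5 → HIT, frames=[3,1,2,5]
Step 11: ref 1 → HIT, frames=[3,1,2,5]
Total faults: 4

Answer: 4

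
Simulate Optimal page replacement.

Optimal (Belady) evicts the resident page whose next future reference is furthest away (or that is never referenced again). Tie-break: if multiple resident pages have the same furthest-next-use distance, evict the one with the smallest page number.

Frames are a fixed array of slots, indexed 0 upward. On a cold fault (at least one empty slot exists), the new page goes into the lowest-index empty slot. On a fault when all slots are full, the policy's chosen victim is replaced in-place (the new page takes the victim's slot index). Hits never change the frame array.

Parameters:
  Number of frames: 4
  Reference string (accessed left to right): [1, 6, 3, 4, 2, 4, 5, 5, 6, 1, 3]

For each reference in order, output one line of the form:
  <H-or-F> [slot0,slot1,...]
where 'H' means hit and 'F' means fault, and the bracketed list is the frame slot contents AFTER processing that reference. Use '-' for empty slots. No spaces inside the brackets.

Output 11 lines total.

F [1,-,-,-]
F [1,6,-,-]
F [1,6,3,-]
F [1,6,3,4]
F [1,6,2,4]
H [1,6,2,4]
F [1,6,5,4]
H [1,6,5,4]
H [1,6,5,4]
H [1,6,5,4]
F [3,6,5,4]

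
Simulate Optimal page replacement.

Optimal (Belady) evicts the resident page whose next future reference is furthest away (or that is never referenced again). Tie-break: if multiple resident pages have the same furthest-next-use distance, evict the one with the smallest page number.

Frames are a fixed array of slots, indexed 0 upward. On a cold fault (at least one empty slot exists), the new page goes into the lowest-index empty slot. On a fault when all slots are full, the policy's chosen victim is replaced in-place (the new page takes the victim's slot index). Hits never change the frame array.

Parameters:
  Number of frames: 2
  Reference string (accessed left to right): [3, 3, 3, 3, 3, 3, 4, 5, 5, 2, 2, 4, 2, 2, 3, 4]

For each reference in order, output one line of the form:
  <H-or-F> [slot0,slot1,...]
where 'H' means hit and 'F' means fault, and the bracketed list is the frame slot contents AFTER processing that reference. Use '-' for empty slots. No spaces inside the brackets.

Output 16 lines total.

F [3,-]
H [3,-]
H [3,-]
H [3,-]
H [3,-]
H [3,-]
F [3,4]
F [5,4]
H [5,4]
F [2,4]
H [2,4]
H [2,4]
H [2,4]
H [2,4]
F [3,4]
H [3,4]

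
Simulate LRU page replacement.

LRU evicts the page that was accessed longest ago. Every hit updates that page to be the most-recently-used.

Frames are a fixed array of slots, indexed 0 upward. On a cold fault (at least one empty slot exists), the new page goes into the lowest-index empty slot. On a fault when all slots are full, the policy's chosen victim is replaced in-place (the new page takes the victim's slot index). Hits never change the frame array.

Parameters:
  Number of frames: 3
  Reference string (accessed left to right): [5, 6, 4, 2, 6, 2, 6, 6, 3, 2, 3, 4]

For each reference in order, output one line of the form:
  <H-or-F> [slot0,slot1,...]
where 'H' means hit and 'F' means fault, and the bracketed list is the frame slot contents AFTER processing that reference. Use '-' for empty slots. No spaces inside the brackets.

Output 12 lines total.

F [5,-,-]
F [5,6,-]
F [5,6,4]
F [2,6,4]
H [2,6,4]
H [2,6,4]
H [2,6,4]
H [2,6,4]
F [2,6,3]
H [2,6,3]
H [2,6,3]
F [2,4,3]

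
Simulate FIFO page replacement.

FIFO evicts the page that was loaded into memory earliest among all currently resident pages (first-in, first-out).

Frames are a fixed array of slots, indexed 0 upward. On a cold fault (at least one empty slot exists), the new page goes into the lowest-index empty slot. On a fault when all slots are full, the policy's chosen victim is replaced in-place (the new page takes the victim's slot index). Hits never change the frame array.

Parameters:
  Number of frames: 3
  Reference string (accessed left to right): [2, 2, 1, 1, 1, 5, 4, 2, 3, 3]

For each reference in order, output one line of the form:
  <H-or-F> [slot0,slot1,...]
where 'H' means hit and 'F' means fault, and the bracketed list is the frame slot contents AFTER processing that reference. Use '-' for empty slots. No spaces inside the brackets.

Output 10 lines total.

F [2,-,-]
H [2,-,-]
F [2,1,-]
H [2,1,-]
H [2,1,-]
F [2,1,5]
F [4,1,5]
F [4,2,5]
F [4,2,3]
H [4,2,3]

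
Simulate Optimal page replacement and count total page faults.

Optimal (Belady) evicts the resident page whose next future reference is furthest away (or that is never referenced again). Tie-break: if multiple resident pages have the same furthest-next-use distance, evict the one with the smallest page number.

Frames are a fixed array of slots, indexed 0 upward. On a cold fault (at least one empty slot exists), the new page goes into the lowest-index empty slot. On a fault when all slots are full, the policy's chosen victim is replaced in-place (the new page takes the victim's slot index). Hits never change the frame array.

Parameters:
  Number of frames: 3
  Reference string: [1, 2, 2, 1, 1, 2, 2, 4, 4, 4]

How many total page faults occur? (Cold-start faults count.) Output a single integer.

Step 0: ref 1 → FAULT, frames=[1,-,-]
Step 1: ref 2 → FAULT, frames=[1,2,-]
Step 2: ref 2 → HIT, frames=[1,2,-]
Step 3: ref 1 → HIT, frames=[1,2,-]
Step 4: ref 1 → HIT, frames=[1,2,-]
Step 5: ref 2 → HIT, frames=[1,2,-]
Step 6: ref 2 → HIT, frames=[1,2,-]
Step 7: ref 4 → FAULT, frames=[1,2,4]
Step 8: ref 4 → HIT, frames=[1,2,4]
Step 9: ref 4 → HIT, frames=[1,2,4]
Total faults: 3

Answer: 3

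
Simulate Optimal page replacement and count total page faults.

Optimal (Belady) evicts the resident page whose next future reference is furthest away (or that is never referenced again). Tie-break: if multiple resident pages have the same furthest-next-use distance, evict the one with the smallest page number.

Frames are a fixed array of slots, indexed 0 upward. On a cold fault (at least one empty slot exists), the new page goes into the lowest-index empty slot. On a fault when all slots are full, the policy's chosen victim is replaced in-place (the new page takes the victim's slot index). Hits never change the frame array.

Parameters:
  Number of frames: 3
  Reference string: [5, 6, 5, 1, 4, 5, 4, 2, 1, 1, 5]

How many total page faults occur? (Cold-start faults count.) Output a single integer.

Answer: 5

Derivation:
Step 0: ref 5 → FAULT, frames=[5,-,-]
Step 1: ref 6 → FAULT, frames=[5,6,-]
Step 2: ref 5 → HIT, frames=[5,6,-]
Step 3: ref 1 → FAULT, frames=[5,6,1]
Step 4: ref 4 → FAULT (evict 6), frames=[5,4,1]
Step 5: ref 5 → HIT, frames=[5,4,1]
Step 6: ref 4 → HIT, frames=[5,4,1]
Step 7: ref 2 → FAULT (evict 4), frames=[5,2,1]
Step 8: ref 1 → HIT, frames=[5,2,1]
Step 9: ref 1 → HIT, frames=[5,2,1]
Step 10: ref 5 → HIT, frames=[5,2,1]
Total faults: 5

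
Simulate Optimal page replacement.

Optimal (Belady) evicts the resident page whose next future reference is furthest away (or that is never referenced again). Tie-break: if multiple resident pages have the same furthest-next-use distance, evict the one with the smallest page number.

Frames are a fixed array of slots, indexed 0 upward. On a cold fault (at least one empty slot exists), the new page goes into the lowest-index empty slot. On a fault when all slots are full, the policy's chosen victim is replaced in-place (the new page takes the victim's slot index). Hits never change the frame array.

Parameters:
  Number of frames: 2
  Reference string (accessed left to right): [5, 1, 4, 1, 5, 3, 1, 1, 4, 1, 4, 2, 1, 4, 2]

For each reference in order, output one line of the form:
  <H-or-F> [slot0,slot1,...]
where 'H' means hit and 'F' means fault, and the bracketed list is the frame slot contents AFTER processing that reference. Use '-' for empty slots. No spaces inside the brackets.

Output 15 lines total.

F [5,-]
F [5,1]
F [4,1]
H [4,1]
F [5,1]
F [3,1]
H [3,1]
H [3,1]
F [4,1]
H [4,1]
H [4,1]
F [2,1]
H [2,1]
F [2,4]
H [2,4]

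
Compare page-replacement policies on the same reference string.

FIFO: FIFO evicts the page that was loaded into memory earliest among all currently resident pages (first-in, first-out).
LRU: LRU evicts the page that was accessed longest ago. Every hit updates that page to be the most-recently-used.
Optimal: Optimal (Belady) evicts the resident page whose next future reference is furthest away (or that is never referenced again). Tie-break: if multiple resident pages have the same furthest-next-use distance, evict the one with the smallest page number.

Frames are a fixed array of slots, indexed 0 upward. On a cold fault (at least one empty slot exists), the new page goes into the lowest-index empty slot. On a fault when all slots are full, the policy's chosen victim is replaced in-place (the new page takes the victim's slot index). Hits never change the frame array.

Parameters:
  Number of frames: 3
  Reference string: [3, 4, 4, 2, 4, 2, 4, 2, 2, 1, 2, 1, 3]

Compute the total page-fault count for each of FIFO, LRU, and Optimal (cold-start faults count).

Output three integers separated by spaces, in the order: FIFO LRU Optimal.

Answer: 5 5 4

Derivation:
--- FIFO ---
  step 0: ref 3 -> FAULT, frames=[3,-,-] (faults so far: 1)
  step 1: ref 4 -> FAULT, frames=[3,4,-] (faults so far: 2)
  step 2: ref 4 -> HIT, frames=[3,4,-] (faults so far: 2)
  step 3: ref 2 -> FAULT, frames=[3,4,2] (faults so far: 3)
  step 4: ref 4 -> HIT, frames=[3,4,2] (faults so far: 3)
  step 5: ref 2 -> HIT, frames=[3,4,2] (faults so far: 3)
  step 6: ref 4 -> HIT, frames=[3,4,2] (faults so far: 3)
  step 7: ref 2 -> HIT, frames=[3,4,2] (faults so far: 3)
  step 8: ref 2 -> HIT, frames=[3,4,2] (faults so far: 3)
  step 9: ref 1 -> FAULT, evict 3, frames=[1,4,2] (faults so far: 4)
  step 10: ref 2 -> HIT, frames=[1,4,2] (faults so far: 4)
  step 11: ref 1 -> HIT, frames=[1,4,2] (faults so far: 4)
  step 12: ref 3 -> FAULT, evict 4, frames=[1,3,2] (faults so far: 5)
  FIFO total faults: 5
--- LRU ---
  step 0: ref 3 -> FAULT, frames=[3,-,-] (faults so far: 1)
  step 1: ref 4 -> FAULT, frames=[3,4,-] (faults so far: 2)
  step 2: ref 4 -> HIT, frames=[3,4,-] (faults so far: 2)
  step 3: ref 2 -> FAULT, frames=[3,4,2] (faults so far: 3)
  step 4: ref 4 -> HIT, frames=[3,4,2] (faults so far: 3)
  step 5: ref 2 -> HIT, frames=[3,4,2] (faults so far: 3)
  step 6: ref 4 -> HIT, frames=[3,4,2] (faults so far: 3)
  step 7: ref 2 -> HIT, frames=[3,4,2] (faults so far: 3)
  step 8: ref 2 -> HIT, frames=[3,4,2] (faults so far: 3)
  step 9: ref 1 -> FAULT, evict 3, frames=[1,4,2] (faults so far: 4)
  step 10: ref 2 -> HIT, frames=[1,4,2] (faults so far: 4)
  step 11: ref 1 -> HIT, frames=[1,4,2] (faults so far: 4)
  step 12: ref 3 -> FAULT, evict 4, frames=[1,3,2] (faults so far: 5)
  LRU total faults: 5
--- Optimal ---
  step 0: ref 3 -> FAULT, frames=[3,-,-] (faults so far: 1)
  step 1: ref 4 -> FAULT, frames=[3,4,-] (faults so far: 2)
  step 2: ref 4 -> HIT, frames=[3,4,-] (faults so far: 2)
  step 3: ref 2 -> FAULT, frames=[3,4,2] (faults so far: 3)
  step 4: ref 4 -> HIT, frames=[3,4,2] (faults so far: 3)
  step 5: ref 2 -> HIT, frames=[3,4,2] (faults so far: 3)
  step 6: ref 4 -> HIT, frames=[3,4,2] (faults so far: 3)
  step 7: ref 2 -> HIT, frames=[3,4,2] (faults so far: 3)
  step 8: ref 2 -> HIT, frames=[3,4,2] (faults so far: 3)
  step 9: ref 1 -> FAULT, evict 4, frames=[3,1,2] (faults so far: 4)
  step 10: ref 2 -> HIT, frames=[3,1,2] (faults so far: 4)
  step 11: ref 1 -> HIT, frames=[3,1,2] (faults so far: 4)
  step 12: ref 3 -> HIT, frames=[3,1,2] (faults so far: 4)
  Optimal total faults: 4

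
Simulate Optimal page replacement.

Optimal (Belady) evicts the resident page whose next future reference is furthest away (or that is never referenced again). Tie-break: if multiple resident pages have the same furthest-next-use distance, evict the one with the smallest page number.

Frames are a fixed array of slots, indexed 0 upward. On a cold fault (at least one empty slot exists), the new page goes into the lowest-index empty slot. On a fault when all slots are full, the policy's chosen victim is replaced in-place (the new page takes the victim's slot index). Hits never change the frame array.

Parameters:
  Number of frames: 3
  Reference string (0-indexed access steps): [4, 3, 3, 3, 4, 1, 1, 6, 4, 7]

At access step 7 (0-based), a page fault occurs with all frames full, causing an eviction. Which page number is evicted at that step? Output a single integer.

Step 0: ref 4 -> FAULT, frames=[4,-,-]
Step 1: ref 3 -> FAULT, frames=[4,3,-]
Step 2: ref 3 -> HIT, frames=[4,3,-]
Step 3: ref 3 -> HIT, frames=[4,3,-]
Step 4: ref 4 -> HIT, frames=[4,3,-]
Step 5: ref 1 -> FAULT, frames=[4,3,1]
Step 6: ref 1 -> HIT, frames=[4,3,1]
Step 7: ref 6 -> FAULT, evict 1, frames=[4,3,6]
At step 7: evicted page 1

Answer: 1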